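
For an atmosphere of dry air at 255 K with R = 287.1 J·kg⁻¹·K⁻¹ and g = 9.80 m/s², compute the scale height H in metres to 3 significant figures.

H ≈ 7470 m

The scale height of an isothermal atmosphere is H = RT/g.
H = 287.1 × 255 / 9.80 = 73210/9.80 = 7470.4 m.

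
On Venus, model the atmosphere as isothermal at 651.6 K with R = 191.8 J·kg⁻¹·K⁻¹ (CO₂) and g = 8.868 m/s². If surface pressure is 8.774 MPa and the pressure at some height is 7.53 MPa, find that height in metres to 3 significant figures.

z ≈ 2150 m

Scale height: H = RT/g = 191.8 × 651.6 / 8.868 = 14093 m.
Invert the barometric formula: z = H ln(P₀/P).
P₀/P = 8.774/7.53 = 1.1652; ln(1.1652) = 0.15289.
z = 14093 × 0.15289 = 2154.7 m.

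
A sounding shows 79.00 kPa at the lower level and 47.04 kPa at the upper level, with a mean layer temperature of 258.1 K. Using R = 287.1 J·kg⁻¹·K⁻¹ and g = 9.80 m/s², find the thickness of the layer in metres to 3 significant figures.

Δz ≈ 3920 m

Hypsometric equation: Δz = (R T̄/g) ln(P₁/P₂).
R T̄/g = 287.1 × 258.1 / 9.80 = 7561.3 m.
ln(79.00/47.04) = ln(1.6794) = 0.51844.
Δz = 7561.3 × 0.51844 = 3920.1 m.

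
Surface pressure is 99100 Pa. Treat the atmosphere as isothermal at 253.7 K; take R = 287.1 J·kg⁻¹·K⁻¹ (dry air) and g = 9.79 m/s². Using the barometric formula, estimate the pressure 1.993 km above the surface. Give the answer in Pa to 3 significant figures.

P ≈ 75800 Pa

Scale height: H = RT/g = 287.1 × 253.7 / 9.79 = 7440.0 m.
Barometric formula: P = P₀ exp(−z/H).
z/H = 1993.0/7440.0 = 0.26788; exp(−0.26788) = 0.76500.
P = 99100 × 0.76500 = 75812 Pa.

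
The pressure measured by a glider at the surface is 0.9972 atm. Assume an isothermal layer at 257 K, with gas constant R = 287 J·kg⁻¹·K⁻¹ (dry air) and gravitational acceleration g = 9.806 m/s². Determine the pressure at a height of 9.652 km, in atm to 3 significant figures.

P ≈ 0.276 atm

Scale height: H = RT/g = 287 × 257 / 9.806 = 7521.8 m.
Barometric formula: P = P₀ exp(−z/H).
z/H = 9652.0/7521.8 = 1.2832; exp(−1.2832) = 0.27715.
P = 0.9972 × 0.27715 = 0.27637 atm.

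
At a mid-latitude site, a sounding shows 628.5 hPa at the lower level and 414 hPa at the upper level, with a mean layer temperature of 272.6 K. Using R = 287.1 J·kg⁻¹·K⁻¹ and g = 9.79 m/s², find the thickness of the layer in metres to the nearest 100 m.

Δz ≈ 3300 m

Hypsometric equation: Δz = (R T̄/g) ln(P₁/P₂).
R T̄/g = 287.1 × 272.6 / 9.79 = 7994.2 m.
ln(628.5/414) = ln(1.5181) = 0.41746.
Δz = 7994.2 × 0.41746 = 3337.3 m.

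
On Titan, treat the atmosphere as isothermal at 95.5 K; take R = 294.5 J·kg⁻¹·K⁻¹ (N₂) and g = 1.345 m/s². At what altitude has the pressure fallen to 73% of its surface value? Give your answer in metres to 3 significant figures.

Scale height: H = RT/g = 294.5 × 95.5 / 1.345 = 20911 m.
Set P/P₀ = exp(−z/H) = 0.73, so z = −H ln(0.73).
−ln(0.73) = 0.31471; z = 20911 × 0.31471 = 6580.9 m.

z ≈ 6580 m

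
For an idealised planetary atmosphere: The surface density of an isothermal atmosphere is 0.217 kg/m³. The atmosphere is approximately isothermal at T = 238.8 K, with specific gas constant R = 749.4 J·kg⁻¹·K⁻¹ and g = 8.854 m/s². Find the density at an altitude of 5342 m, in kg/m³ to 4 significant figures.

Scale height: H = RT/g = 749.4 × 238.8 / 8.854 = 20212 m.
In an isothermal atmosphere, density decays like pressure: ρ = ρ₀ exp(−z/H).
z/H = 5342.0/20212 = 0.26430; exp(−0.26430) = 0.76774.
ρ = 0.217 × 0.76774 = 0.16660 kg/m³.

ρ ≈ 0.1666 kg/m³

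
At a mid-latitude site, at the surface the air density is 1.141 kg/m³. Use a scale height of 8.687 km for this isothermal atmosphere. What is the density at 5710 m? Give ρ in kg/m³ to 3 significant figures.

ρ ≈ 0.591 kg/m³

In an isothermal atmosphere, density decays like pressure: ρ = ρ₀ exp(−z/H).
z/H = 5710.0/8687.0 = 0.65730; exp(−0.65730) = 0.51825.
ρ = 1.141 × 0.51825 = 0.59132 kg/m³.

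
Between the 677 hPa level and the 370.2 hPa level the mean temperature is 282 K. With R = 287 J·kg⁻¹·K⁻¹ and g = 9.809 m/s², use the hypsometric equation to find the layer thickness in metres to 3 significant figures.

Hypsometric equation: Δz = (R T̄/g) ln(P₁/P₂).
R T̄/g = 287 × 282 / 9.809 = 8251.0 m.
ln(677/370.2) = ln(1.8287) = 0.60361.
Δz = 8251.0 × 0.60361 = 4980.4 m.

Δz ≈ 4980 m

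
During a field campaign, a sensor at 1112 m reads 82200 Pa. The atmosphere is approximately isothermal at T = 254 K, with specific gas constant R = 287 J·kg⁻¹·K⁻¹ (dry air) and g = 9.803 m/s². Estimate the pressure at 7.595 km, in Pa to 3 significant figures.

Scale height: H = RT/g = 287 × 254 / 9.803 = 7436.3 m.
Between two levels, P₂ = P₁ exp(−Δz/H) with Δz = z₂ − z₁.
Δz = 7595.0 − 1112.0 = 6483.0 m; Δz/H = 6483.0/7436.3 = 0.87180.
P₂ = 82200 × exp(−0.87180) = 82200 × 0.41820 = 34376 Pa.

P ≈ 34400 Pa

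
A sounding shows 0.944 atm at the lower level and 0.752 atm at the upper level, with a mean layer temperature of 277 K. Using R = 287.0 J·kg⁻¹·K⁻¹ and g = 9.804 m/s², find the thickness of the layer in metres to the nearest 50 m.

Hypsometric equation: Δz = (R T̄/g) ln(P₁/P₂).
R T̄/g = 287.0 × 277 / 9.804 = 8108.8 m.
ln(0.944/0.752) = ln(1.2553) = 0.22737.
Δz = 8108.8 × 0.22737 = 1843.7 m.

Δz ≈ 1850 m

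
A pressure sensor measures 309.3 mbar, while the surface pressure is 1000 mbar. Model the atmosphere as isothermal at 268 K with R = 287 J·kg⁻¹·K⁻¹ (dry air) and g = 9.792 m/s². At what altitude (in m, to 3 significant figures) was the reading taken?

z ≈ 9220 m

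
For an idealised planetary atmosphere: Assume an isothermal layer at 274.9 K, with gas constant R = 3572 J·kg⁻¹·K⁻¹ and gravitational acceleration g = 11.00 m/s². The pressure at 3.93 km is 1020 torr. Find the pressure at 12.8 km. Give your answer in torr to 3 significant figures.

Scale height: H = RT/g = 3572 × 274.9 / 11.00 = 89268 m.
Between two levels, P₂ = P₁ exp(−Δz/H) with Δz = z₂ − z₁.
Δz = 12800 − 3930.0 = 8870.0 m; Δz/H = 8870.0/89268 = 0.099364.
P₂ = 1020 × exp(−0.099364) = 1020 × 0.90541 = 923.52 torr.

P ≈ 924 torr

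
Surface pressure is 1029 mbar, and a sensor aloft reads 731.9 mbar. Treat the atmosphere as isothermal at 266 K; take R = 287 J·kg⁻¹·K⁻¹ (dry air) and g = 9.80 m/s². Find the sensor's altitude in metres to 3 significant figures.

z ≈ 2650 m

Scale height: H = RT/g = 287 × 266 / 9.80 = 7790.0 m.
Invert the barometric formula: z = H ln(P₀/P).
P₀/P = 1029/731.9 = 1.4059; ln(1.4059) = 0.34068.
z = 7790.0 × 0.34068 = 2653.9 m.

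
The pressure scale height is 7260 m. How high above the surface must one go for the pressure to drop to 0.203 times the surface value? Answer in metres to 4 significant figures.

Set P/P₀ = exp(−z/H) = 0.203, so z = −H ln(0.203).
−ln(0.203) = 1.5945; z = 7260.0 × 1.5945 = 11576 m.

z ≈ 11580 m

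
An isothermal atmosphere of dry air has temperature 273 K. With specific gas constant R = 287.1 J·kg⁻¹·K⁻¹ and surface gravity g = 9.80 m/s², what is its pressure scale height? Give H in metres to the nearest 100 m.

H ≈ 8000 m

The scale height of an isothermal atmosphere is H = RT/g.
H = 287.1 × 273 / 9.80 = 78378/9.80 = 7997.8 m.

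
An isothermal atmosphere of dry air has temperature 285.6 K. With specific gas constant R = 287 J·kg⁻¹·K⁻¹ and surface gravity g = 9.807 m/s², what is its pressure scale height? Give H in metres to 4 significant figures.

H ≈ 8358 m

The scale height of an isothermal atmosphere is H = RT/g.
H = 287 × 285.6 / 9.807 = 81967/9.807 = 8358.0 m.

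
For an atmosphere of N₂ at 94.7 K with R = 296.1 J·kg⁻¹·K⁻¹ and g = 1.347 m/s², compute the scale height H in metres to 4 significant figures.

The scale height of an isothermal atmosphere is H = RT/g.
H = 296.1 × 94.7 / 1.347 = 28041/1.347 = 20817 m.

H ≈ 20820 m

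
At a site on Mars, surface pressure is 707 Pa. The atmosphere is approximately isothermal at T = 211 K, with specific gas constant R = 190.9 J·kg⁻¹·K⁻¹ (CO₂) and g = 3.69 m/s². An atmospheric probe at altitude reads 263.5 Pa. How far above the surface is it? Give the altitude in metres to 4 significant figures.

Scale height: H = RT/g = 190.9 × 211 / 3.69 = 10916 m.
Invert the barometric formula: z = H ln(P₀/P).
P₀/P = 707/263.5 = 2.6831; ln(2.6831) = 0.98697.
z = 10916 × 0.98697 = 10774 m.

z ≈ 10770 m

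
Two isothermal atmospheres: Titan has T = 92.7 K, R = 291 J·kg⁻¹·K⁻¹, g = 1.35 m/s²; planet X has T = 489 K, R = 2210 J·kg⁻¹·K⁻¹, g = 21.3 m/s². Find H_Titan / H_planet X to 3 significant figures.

H_Titan/H_planet X ≈ 0.394

H = RT/g for each body.
H_Titan = 291 × 92.7 / 1.35 = 19982 m.
H_planet X = 2210 × 489 / 21.3 = 50737 m.
H_Titan/H_planet X = 19982/50737 = 0.39383.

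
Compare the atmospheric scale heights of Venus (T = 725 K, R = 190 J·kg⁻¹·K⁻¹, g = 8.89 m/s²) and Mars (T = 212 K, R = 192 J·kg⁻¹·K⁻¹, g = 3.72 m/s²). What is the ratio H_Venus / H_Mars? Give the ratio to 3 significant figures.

H = RT/g for each body.
H_Venus = 190 × 725 / 8.89 = 15495 m.
H_Mars = 192 × 212 / 3.72 = 10942 m.
H_Venus/H_Mars = 15495/10942 = 1.4161.

H_Venus/H_Mars ≈ 1.42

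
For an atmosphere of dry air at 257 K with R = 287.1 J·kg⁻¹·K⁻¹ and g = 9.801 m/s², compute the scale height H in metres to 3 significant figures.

The scale height of an isothermal atmosphere is H = RT/g.
H = 287.1 × 257 / 9.801 = 73785/9.801 = 7528.3 m.

H ≈ 7530 m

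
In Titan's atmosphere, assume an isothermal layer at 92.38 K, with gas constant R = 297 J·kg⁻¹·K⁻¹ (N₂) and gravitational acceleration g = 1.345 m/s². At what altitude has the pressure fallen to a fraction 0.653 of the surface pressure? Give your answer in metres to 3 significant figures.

z ≈ 8690 m

Scale height: H = RT/g = 297 × 92.38 / 1.345 = 20399 m.
Set P/P₀ = exp(−z/H) = 0.653, so z = −H ln(0.653).
−ln(0.653) = 0.42618; z = 20399 × 0.42618 = 8693.6 m.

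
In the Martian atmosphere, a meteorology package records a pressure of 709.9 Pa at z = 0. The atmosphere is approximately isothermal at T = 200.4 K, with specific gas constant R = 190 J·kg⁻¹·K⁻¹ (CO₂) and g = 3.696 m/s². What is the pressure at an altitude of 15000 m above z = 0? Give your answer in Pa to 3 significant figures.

Scale height: H = RT/g = 190 × 200.4 / 3.696 = 10302 m.
Barometric formula: P = P₀ exp(−z/H).
z/H = 15000/10302 = 1.4560; exp(−1.4560) = 0.23317.
P = 709.9 × 0.23317 = 165.53 Pa.

P ≈ 166 Pa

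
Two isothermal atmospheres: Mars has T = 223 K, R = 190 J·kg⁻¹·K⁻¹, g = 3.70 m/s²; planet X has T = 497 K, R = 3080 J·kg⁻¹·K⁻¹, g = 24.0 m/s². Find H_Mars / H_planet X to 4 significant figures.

H = RT/g for each body.
H_Mars = 190 × 223 / 3.70 = 11451 m.
H_planet X = 3080 × 497 / 24.0 = 63782 m.
H_Mars/H_planet X = 11451/63782 = 0.17953.

H_Mars/H_planet X ≈ 0.1795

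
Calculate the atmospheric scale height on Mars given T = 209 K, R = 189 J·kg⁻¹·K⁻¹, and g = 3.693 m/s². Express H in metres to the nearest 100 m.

The scale height of an isothermal atmosphere is H = RT/g.
H = 189 × 209 / 3.693 = 39501/3.693 = 10696 m.

H ≈ 10700 m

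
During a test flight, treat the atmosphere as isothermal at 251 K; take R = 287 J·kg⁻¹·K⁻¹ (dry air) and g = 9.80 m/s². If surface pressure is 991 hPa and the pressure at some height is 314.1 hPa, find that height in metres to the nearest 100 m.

Scale height: H = RT/g = 287 × 251 / 9.80 = 7350.7 m.
Invert the barometric formula: z = H ln(P₀/P).
P₀/P = 991/314.1 = 3.1550; ln(3.1550) = 1.1490.
z = 7350.7 × 1.1490 = 8446.0 m.

z ≈ 8400 m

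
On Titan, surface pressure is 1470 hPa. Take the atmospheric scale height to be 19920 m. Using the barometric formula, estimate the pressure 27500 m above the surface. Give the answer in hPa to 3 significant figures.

P ≈ 370 hPa

Barometric formula: P = P₀ exp(−z/H).
z/H = 27500/19920 = 1.3805; exp(−1.3805) = 0.25145.
P = 1470 × 0.25145 = 369.63 hPa.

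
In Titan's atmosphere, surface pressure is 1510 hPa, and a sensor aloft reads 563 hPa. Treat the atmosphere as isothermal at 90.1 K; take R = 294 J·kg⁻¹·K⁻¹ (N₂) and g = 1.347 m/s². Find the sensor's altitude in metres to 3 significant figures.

z ≈ 19400 m

Scale height: H = RT/g = 294 × 90.1 / 1.347 = 19665 m.
Invert the barometric formula: z = H ln(P₀/P).
P₀/P = 1510/563 = 2.6821; ln(2.6821) = 0.98660.
z = 19665 × 0.98660 = 19401 m.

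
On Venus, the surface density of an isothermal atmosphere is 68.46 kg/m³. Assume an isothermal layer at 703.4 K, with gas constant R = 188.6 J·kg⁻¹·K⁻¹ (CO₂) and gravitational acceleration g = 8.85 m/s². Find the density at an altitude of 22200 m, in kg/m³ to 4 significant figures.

ρ ≈ 15.57 kg/m³

Scale height: H = RT/g = 188.6 × 703.4 / 8.85 = 14990 m.
In an isothermal atmosphere, density decays like pressure: ρ = ρ₀ exp(−z/H).
z/H = 22200/14990 = 1.4810; exp(−1.4810) = 0.22741.
ρ = 68.46 × 0.22741 = 15.568 kg/m³.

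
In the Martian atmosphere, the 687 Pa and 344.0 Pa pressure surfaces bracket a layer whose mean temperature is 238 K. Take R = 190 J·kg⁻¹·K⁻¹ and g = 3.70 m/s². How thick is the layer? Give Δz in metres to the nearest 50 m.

Hypsometric equation: Δz = (R T̄/g) ln(P₁/P₂).
R T̄/g = 190 × 238 / 3.70 = 12222 m.
ln(687/344.0) = ln(1.9971) = 0.69170.
Δz = 12222 × 0.69170 = 8454.0 m.

Δz ≈ 8450 m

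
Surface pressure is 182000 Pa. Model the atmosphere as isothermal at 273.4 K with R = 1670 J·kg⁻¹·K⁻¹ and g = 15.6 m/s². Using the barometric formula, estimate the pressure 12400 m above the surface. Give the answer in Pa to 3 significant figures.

Scale height: H = RT/g = 1670 × 273.4 / 15.6 = 29268 m.
Barometric formula: P = P₀ exp(−z/H).
z/H = 12400/29268 = 0.42367; exp(−0.42367) = 0.65464.
P = 182000 × 0.65464 = 119140 Pa.

P ≈ 119000 Pa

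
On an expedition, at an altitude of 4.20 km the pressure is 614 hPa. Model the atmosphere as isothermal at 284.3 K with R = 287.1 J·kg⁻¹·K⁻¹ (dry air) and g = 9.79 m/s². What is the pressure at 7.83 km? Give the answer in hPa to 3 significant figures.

Scale height: H = RT/g = 287.1 × 284.3 / 9.79 = 8337.3 m.
Between two levels, P₂ = P₁ exp(−Δz/H) with Δz = z₂ − z₁.
Δz = 7830.0 − 4200.0 = 3630.0 m; Δz/H = 3630.0/8337.3 = 0.43539.
P₂ = 614 × exp(−0.43539) = 614 × 0.64701 = 397.26 hPa.

P ≈ 397 hPa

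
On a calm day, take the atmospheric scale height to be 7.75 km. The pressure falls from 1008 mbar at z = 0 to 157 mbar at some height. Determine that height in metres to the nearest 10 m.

Invert the barometric formula: z = H ln(P₀/P).
P₀/P = 1008/157 = 6.4204; ln(6.4204) = 1.8595.
z = 7750.0 × 1.8595 = 14411 m.

z ≈ 14410 m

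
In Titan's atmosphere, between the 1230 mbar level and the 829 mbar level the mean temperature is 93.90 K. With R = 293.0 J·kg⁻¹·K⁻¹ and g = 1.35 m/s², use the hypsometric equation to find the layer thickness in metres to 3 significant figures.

Δz ≈ 8040 m

Hypsometric equation: Δz = (R T̄/g) ln(P₁/P₂).
R T̄/g = 293.0 × 93.90 / 1.35 = 20380 m.
ln(1230/829) = ln(1.4837) = 0.39454.
Δz = 20380 × 0.39454 = 8040.7 m.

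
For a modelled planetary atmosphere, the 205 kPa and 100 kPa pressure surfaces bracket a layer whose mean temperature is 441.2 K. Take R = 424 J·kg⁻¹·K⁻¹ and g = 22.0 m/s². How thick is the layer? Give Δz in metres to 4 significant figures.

Δz ≈ 6104 m

Hypsometric equation: Δz = (R T̄/g) ln(P₁/P₂).
R T̄/g = 424 × 441.2 / 22.0 = 8503.1 m.
ln(205/100) = ln(2.0500) = 0.71784.
Δz = 8503.1 × 0.71784 = 6103.9 m.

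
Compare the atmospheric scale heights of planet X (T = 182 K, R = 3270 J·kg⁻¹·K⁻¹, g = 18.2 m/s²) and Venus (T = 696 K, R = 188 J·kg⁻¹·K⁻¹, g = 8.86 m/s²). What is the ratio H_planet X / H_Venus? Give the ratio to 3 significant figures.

H_planet X/H_Venus ≈ 2.21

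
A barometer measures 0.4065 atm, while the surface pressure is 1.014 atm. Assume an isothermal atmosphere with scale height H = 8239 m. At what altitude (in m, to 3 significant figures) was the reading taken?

z ≈ 7530 m

Invert the barometric formula: z = H ln(P₀/P).
P₀/P = 1.014/0.4065 = 2.4945; ln(2.4945) = 0.91409.
z = 8239.0 × 0.91409 = 7531.2 m.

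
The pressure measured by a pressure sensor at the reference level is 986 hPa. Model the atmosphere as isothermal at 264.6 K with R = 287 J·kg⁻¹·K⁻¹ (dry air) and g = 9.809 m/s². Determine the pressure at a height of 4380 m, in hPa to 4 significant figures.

Scale height: H = RT/g = 287 × 264.6 / 9.809 = 7741.9 m.
Barometric formula: P = P₀ exp(−z/H).
z/H = 4380.0/7741.9 = 0.56575; exp(−0.56575) = 0.56793.
P = 986 × 0.56793 = 559.98 hPa.

P ≈ 560.0 hPa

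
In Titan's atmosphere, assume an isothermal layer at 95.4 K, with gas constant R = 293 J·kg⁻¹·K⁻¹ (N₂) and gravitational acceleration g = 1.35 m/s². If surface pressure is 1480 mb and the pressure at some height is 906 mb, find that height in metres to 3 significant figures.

z ≈ 10200 m

Scale height: H = RT/g = 293 × 95.4 / 1.35 = 20705 m.
Invert the barometric formula: z = H ln(P₀/P).
P₀/P = 1480/906 = 1.6336; ln(1.6336) = 0.49079.
z = 20705 × 0.49079 = 10162 m.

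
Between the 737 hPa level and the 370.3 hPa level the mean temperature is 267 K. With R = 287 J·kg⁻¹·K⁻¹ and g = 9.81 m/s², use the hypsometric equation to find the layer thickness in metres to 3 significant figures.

Δz ≈ 5380 m

Hypsometric equation: Δz = (R T̄/g) ln(P₁/P₂).
R T̄/g = 287 × 267 / 9.81 = 7811.3 m.
ln(737/370.3) = ln(1.9903) = 0.68829.
Δz = 7811.3 × 0.68829 = 5376.4 m.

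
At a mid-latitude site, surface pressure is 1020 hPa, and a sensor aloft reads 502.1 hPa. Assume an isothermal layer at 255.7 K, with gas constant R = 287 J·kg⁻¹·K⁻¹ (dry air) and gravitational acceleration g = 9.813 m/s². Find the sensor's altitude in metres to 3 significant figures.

Scale height: H = RT/g = 287 × 255.7 / 9.813 = 7478.4 m.
Invert the barometric formula: z = H ln(P₀/P).
P₀/P = 1020/502.1 = 2.0315; ln(2.0315) = 0.70877.
z = 7478.4 × 0.70877 = 5300.5 m.

z ≈ 5300 m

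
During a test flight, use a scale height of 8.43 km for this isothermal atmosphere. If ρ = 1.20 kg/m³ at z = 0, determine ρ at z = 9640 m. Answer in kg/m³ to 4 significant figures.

ρ ≈ 0.3824 kg/m³

In an isothermal atmosphere, density decays like pressure: ρ = ρ₀ exp(−z/H).
z/H = 9640.0/8430.0 = 1.1435; exp(−1.1435) = 0.31870.
ρ = 1.20 × 0.31870 = 0.38244 kg/m³.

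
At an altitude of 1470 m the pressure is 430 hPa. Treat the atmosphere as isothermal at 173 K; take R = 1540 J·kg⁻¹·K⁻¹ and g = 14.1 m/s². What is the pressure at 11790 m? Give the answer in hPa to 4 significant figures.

P ≈ 249.0 hPa

Scale height: H = RT/g = 1540 × 173 / 14.1 = 18895 m.
Between two levels, P₂ = P₁ exp(−Δz/H) with Δz = z₂ − z₁.
Δz = 11790 − 1470.0 = 10320 m; Δz/H = 10320/18895 = 0.54618.
P₂ = 430 × exp(−0.54618) = 430 × 0.57916 = 249.04 hPa.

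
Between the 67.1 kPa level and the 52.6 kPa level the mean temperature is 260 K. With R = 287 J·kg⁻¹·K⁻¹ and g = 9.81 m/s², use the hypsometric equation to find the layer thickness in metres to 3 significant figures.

Δz ≈ 1850 m

Hypsometric equation: Δz = (R T̄/g) ln(P₁/P₂).
R T̄/g = 287 × 260 / 9.81 = 7606.5 m.
ln(67.1/52.6) = ln(1.2757) = 0.24350.
Δz = 7606.5 × 0.24350 = 1852.2 m.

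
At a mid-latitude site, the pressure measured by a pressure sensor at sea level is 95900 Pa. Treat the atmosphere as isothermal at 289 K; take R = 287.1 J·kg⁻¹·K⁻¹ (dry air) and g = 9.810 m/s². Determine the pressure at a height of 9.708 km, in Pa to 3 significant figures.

Scale height: H = RT/g = 287.1 × 289 / 9.810 = 8457.9 m.
Barometric formula: P = P₀ exp(−z/H).
z/H = 9708.0/8457.9 = 1.1478; exp(−1.1478) = 0.31733.
P = 95900 × 0.31733 = 30432 Pa.

P ≈ 30400 Pa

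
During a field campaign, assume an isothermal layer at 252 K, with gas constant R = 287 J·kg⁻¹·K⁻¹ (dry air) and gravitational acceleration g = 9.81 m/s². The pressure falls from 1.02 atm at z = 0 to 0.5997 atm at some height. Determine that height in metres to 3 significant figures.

z ≈ 3920 m

Scale height: H = RT/g = 287 × 252 / 9.81 = 7372.5 m.
Invert the barometric formula: z = H ln(P₀/P).
P₀/P = 1.02/0.5997 = 1.7009; ln(1.7009) = 0.53116.
z = 7372.5 × 0.53116 = 3916.0 m.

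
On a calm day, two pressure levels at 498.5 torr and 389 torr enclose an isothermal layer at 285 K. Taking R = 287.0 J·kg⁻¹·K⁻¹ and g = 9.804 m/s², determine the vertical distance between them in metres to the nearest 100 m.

Δz ≈ 2100 m

Hypsometric equation: Δz = (R T̄/g) ln(P₁/P₂).
R T̄/g = 287.0 × 285 / 9.804 = 8343.0 m.
ln(498.5/389) = ln(1.2815) = 0.24803.
Δz = 8343.0 × 0.24803 = 2069.3 m.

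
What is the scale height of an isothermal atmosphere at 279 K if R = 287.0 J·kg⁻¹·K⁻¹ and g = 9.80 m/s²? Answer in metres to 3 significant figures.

H ≈ 8170 m

The scale height of an isothermal atmosphere is H = RT/g.
H = 287.0 × 279 / 9.80 = 80073/9.80 = 8170.7 m.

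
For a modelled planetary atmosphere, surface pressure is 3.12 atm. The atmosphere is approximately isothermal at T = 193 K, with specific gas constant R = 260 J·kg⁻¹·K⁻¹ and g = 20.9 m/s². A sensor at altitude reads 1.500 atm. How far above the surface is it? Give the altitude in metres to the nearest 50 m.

Scale height: H = RT/g = 260 × 193 / 20.9 = 2401.0 m.
Invert the barometric formula: z = H ln(P₀/P).
P₀/P = 3.12/1.500 = 2.0800; ln(2.0800) = 0.73237.
z = 2401.0 × 0.73237 = 1758.4 m.

z ≈ 1750 m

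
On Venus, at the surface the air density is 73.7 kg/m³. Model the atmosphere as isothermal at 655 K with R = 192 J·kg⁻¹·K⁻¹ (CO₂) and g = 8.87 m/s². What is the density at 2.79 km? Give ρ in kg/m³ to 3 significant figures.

Scale height: H = RT/g = 192 × 655 / 8.87 = 14178 m.
In an isothermal atmosphere, density decays like pressure: ρ = ρ₀ exp(−z/H).
z/H = 2790.0/14178 = 0.19678; exp(−0.19678) = 0.82137.
ρ = 73.7 × 0.82137 = 60.535 kg/m³.

ρ ≈ 60.5 kg/m³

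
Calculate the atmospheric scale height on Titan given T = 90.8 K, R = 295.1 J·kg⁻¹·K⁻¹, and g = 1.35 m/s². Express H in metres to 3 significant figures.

H ≈ 19800 m

The scale height of an isothermal atmosphere is H = RT/g.
H = 295.1 × 90.8 / 1.35 = 26795/1.35 = 19848 m.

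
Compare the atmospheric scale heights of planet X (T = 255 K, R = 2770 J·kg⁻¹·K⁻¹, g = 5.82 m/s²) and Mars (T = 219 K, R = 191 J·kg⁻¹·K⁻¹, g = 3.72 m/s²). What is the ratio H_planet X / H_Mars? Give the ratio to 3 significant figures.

H = RT/g for each body.
H_planet X = 2770 × 255 / 5.82 = 121370 m.
H_Mars = 191 × 219 / 3.72 = 11244 m.
H_planet X/H_Mars = 121370/11244 = 10.794.

H_planet X/H_Mars ≈ 10.8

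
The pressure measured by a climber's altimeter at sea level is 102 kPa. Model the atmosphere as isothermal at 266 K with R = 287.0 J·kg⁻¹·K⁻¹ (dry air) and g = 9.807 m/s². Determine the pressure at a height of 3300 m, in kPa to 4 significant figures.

P ≈ 66.76 kPa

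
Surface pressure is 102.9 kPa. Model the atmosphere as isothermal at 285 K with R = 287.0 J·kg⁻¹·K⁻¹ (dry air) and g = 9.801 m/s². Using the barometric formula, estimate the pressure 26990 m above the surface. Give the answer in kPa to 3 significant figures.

P ≈ 4.05 kPa

Scale height: H = RT/g = 287.0 × 285 / 9.801 = 8345.6 m.
Barometric formula: P = P₀ exp(−z/H).
z/H = 26990/8345.6 = 3.2340; exp(−3.2340) = 0.039400.
P = 102.9 × 0.039400 = 4.0543 kPa.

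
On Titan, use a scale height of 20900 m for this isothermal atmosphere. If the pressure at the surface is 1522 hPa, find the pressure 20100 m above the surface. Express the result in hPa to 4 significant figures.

Barometric formula: P = P₀ exp(−z/H).
z/H = 20100/20900 = 0.96172; exp(−0.96172) = 0.38223.
P = 1522 × 0.38223 = 581.75 hPa.

P ≈ 581.8 hPa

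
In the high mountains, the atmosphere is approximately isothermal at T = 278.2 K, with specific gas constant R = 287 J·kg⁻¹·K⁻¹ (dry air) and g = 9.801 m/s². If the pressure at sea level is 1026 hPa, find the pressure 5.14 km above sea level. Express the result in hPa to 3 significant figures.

Scale height: H = RT/g = 287 × 278.2 / 9.801 = 8146.5 m.
Barometric formula: P = P₀ exp(−z/H).
z/H = 5140.0/8146.5 = 0.63095; exp(−0.63095) = 0.53209.
P = 1026 × 0.53209 = 545.92 hPa.

P ≈ 546 hPa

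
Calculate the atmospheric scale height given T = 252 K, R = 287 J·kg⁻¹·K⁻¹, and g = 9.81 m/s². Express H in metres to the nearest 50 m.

H ≈ 7350 m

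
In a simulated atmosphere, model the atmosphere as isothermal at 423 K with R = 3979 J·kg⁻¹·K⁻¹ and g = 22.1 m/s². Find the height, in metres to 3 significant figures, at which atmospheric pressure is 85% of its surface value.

z ≈ 12400 m

Scale height: H = RT/g = 3979 × 423 / 22.1 = 76159 m.
Set P/P₀ = exp(−z/H) = 0.85, so z = −H ln(0.85).
−ln(0.85) = 0.16252; z = 76159 × 0.16252 = 12377 m.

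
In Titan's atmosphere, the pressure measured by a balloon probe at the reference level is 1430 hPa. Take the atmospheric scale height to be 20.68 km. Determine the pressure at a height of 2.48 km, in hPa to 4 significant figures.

P ≈ 1268 hPa

Barometric formula: P = P₀ exp(−z/H).
z/H = 2480.0/20680 = 0.11992; exp(−0.11992) = 0.88699.
P = 1430 × 0.88699 = 1268.4 hPa.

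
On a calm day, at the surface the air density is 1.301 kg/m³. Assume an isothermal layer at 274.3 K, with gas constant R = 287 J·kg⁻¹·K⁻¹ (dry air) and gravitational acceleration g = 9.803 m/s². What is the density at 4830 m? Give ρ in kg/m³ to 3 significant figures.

Scale height: H = RT/g = 287 × 274.3 / 9.803 = 8030.6 m.
In an isothermal atmosphere, density decays like pressure: ρ = ρ₀ exp(−z/H).
z/H = 4830.0/8030.6 = 0.60145; exp(−0.60145) = 0.54802.
ρ = 1.301 × 0.54802 = 0.71297 kg/m³.

ρ ≈ 0.713 kg/m³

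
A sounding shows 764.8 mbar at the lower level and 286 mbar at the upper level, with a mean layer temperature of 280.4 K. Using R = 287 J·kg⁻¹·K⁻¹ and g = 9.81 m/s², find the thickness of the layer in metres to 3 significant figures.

Hypsometric equation: Δz = (R T̄/g) ln(P₁/P₂).
R T̄/g = 287 × 280.4 / 9.81 = 8203.3 m.
ln(764.8/286) = ln(2.6741) = 0.98361.
Δz = 8203.3 × 0.98361 = 8068.8 m.

Δz ≈ 8070 m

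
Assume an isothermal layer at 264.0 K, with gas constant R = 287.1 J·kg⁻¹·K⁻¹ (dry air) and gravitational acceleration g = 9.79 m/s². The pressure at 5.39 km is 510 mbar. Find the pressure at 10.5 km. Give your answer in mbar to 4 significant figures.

P ≈ 263.6 mbar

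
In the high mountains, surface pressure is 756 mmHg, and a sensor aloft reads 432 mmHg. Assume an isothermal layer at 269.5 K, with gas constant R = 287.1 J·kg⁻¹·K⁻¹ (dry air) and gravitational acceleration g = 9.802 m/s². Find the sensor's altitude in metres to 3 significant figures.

Scale height: H = RT/g = 287.1 × 269.5 / 9.802 = 7893.6 m.
Invert the barometric formula: z = H ln(P₀/P).
P₀/P = 756/432 = 1.7500; ln(1.7500) = 0.55962.
z = 7893.6 × 0.55962 = 4417.4 m.

z ≈ 4420 m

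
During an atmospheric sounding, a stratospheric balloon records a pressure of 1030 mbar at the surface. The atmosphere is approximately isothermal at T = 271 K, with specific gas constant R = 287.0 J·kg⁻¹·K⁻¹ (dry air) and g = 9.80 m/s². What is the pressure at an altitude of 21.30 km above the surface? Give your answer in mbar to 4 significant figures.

P ≈ 70.35 mbar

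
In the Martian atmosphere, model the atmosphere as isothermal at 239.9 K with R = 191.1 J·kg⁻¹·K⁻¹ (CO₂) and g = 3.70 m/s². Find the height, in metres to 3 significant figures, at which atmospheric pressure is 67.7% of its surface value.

Scale height: H = RT/g = 191.1 × 239.9 / 3.70 = 12391 m.
Set P/P₀ = exp(−z/H) = 0.677, so z = −H ln(0.677).
−ln(0.677) = 0.39008; z = 12391 × 0.39008 = 4833.5 m.

z ≈ 4830 m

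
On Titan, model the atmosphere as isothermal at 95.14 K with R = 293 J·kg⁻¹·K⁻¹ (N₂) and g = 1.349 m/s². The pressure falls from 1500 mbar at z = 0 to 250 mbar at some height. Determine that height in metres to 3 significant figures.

Scale height: H = RT/g = 293 × 95.14 / 1.349 = 20664 m.
Invert the barometric formula: z = H ln(P₀/P).
P₀/P = 1500/250 = 6.0000; ln(6.0000) = 1.7918.
z = 20664 × 1.7918 = 37026 m.

z ≈ 37000 m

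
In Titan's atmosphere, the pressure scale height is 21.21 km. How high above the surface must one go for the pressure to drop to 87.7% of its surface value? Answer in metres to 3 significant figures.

Set P/P₀ = exp(−z/H) = 0.877, so z = −H ln(0.877).
−ln(0.877) = 0.13125; z = 21210 × 0.13125 = 2783.8 m.

z ≈ 2780 m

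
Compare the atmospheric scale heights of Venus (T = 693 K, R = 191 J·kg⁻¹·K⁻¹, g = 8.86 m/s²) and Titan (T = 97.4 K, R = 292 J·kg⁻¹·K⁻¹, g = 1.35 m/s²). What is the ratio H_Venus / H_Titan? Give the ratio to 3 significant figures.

H_Venus/H_Titan ≈ 0.709

H = RT/g for each body.
H_Venus = 191 × 693 / 8.86 = 14939 m.
H_Titan = 292 × 97.4 / 1.35 = 21067 m.
H_Venus/H_Titan = 14939/21067 = 0.70912.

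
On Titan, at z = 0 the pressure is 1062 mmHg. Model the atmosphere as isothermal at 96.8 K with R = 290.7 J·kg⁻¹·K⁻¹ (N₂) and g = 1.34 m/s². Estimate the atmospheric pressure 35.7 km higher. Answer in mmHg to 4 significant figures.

Scale height: H = RT/g = 290.7 × 96.8 / 1.34 = 21000 m.
Barometric formula: P = P₀ exp(−z/H).
z/H = 35700/21000 = 1.7000; exp(−1.7000) = 0.18268.
P = 1062 × 0.18268 = 194.01 mmHg.

P ≈ 194.0 mmHg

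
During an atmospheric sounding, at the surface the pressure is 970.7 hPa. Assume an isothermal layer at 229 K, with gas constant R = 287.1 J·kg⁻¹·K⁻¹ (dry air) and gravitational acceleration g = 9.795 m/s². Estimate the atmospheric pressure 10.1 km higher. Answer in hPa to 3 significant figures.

P ≈ 216 hPa

Scale height: H = RT/g = 287.1 × 229 / 9.795 = 6712.2 m.
Barometric formula: P = P₀ exp(−z/H).
z/H = 10100/6712.2 = 1.5047; exp(−1.5047) = 0.22208.
P = 970.7 × 0.22208 = 215.57 hPa.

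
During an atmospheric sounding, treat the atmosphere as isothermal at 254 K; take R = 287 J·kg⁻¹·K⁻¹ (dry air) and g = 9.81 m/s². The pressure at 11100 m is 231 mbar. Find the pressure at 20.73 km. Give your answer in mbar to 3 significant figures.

Scale height: H = RT/g = 287 × 254 / 9.81 = 7431.0 m.
Between two levels, P₂ = P₁ exp(−Δz/H) with Δz = z₂ − z₁.
Δz = 20730 − 11100 = 9630.0 m; Δz/H = 9630.0/7431.0 = 1.2959.
P₂ = 231 × exp(−1.2959) = 231 × 0.27365 = 63.213 mbar.

P ≈ 63.2 mbar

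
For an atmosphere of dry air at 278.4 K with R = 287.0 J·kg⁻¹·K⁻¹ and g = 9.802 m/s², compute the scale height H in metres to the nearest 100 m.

The scale height of an isothermal atmosphere is H = RT/g.
H = 287.0 × 278.4 / 9.802 = 79901/9.802 = 8151.5 m.

H ≈ 8200 m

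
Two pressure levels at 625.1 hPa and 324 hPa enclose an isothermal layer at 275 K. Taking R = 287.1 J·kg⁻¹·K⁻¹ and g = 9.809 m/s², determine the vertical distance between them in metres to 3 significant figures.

Δz ≈ 5290 m

Hypsometric equation: Δz = (R T̄/g) ln(P₁/P₂).
R T̄/g = 287.1 × 275 / 9.809 = 8049.0 m.
ln(625.1/324) = ln(1.9293) = 0.65716.
Δz = 8049.0 × 0.65716 = 5289.5 m.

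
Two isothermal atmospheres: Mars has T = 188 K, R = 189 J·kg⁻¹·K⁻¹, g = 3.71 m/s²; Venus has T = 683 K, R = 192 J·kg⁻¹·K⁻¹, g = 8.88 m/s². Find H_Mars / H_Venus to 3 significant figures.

H_Mars/H_Venus ≈ 0.649

H = RT/g for each body.
H_Mars = 189 × 188 / 3.71 = 9577.4 m.
H_Venus = 192 × 683 / 8.88 = 14768 m.
H_Mars/H_Venus = 9577.4/14768 = 0.64852.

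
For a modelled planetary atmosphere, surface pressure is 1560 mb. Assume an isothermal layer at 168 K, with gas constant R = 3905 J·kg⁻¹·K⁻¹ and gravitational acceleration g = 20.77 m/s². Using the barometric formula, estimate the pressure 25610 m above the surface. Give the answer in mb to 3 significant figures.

Scale height: H = RT/g = 3905 × 168 / 20.77 = 31586 m.
Barometric formula: P = P₀ exp(−z/H).
z/H = 25610/31586 = 0.81080; exp(−0.81080) = 0.44450.
P = 1560 × 0.44450 = 693.42 mb.

P ≈ 693 mb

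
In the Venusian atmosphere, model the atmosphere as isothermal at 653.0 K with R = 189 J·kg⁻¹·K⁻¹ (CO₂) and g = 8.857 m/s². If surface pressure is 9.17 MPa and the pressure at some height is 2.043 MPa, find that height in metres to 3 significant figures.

Scale height: H = RT/g = 189 × 653.0 / 8.857 = 13934 m.
Invert the barometric formula: z = H ln(P₀/P).
P₀/P = 9.17/2.043 = 4.4885; ln(4.4885) = 1.5015.
z = 13934 × 1.5015 = 20922 m.

z ≈ 20900 m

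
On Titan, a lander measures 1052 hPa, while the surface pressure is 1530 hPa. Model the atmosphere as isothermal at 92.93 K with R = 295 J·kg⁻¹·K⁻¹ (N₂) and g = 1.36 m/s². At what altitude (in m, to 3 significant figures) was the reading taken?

Scale height: H = RT/g = 295 × 92.93 / 1.36 = 20158 m.
Invert the barometric formula: z = H ln(P₀/P).
P₀/P = 1530/1052 = 1.4544; ln(1.4544) = 0.37459.
z = 20158 × 0.37459 = 7551.0 m.

z ≈ 7550 m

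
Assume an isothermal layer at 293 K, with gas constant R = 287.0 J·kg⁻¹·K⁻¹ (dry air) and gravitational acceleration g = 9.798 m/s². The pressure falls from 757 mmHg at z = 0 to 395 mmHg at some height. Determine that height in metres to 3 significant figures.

z ≈ 5580 m

Scale height: H = RT/g = 287.0 × 293 / 9.798 = 8582.5 m.
Invert the barometric formula: z = H ln(P₀/P).
P₀/P = 757/395 = 1.9165; ln(1.9165) = 0.65050.
z = 8582.5 × 0.65050 = 5582.9 m.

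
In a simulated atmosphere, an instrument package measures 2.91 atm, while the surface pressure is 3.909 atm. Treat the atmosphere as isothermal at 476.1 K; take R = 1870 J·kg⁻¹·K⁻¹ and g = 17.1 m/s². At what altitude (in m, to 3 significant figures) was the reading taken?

z ≈ 15400 m

Scale height: H = RT/g = 1870 × 476.1 / 17.1 = 52065 m.
Invert the barometric formula: z = H ln(P₀/P).
P₀/P = 3.909/2.91 = 1.3433; ln(1.3433) = 0.29513.
z = 52065 × 0.29513 = 15366 m.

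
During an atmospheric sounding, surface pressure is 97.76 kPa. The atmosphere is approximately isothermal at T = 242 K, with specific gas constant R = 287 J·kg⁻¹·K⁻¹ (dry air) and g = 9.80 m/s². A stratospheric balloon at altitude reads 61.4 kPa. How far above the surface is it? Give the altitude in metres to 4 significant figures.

z ≈ 3296 m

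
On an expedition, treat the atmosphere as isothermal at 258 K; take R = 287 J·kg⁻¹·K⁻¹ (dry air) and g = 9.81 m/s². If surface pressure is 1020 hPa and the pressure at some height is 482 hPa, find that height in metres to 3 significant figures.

Scale height: H = RT/g = 287 × 258 / 9.81 = 7548.0 m.
Invert the barometric formula: z = H ln(P₀/P).
P₀/P = 1020/482 = 2.1162; ln(2.1162) = 0.74962.
z = 7548.0 × 0.74962 = 5658.1 m.

z ≈ 5660 m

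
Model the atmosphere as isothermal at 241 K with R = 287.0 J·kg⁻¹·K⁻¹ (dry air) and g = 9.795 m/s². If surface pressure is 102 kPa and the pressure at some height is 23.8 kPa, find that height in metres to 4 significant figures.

Scale height: H = RT/g = 287.0 × 241 / 9.795 = 7061.5 m.
Invert the barometric formula: z = H ln(P₀/P).
P₀/P = 102/23.8 = 4.2857; ln(4.2857) = 1.4553.
z = 7061.5 × 1.4553 = 10277 m.

z ≈ 10280 m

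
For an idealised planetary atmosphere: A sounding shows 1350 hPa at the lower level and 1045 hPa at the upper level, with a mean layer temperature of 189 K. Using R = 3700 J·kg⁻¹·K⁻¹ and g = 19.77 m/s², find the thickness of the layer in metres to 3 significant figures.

Δz ≈ 9060 m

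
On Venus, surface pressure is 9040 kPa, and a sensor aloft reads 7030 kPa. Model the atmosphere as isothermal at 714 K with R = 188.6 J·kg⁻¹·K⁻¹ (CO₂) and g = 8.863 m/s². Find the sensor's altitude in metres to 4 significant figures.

z ≈ 3821 m

Scale height: H = RT/g = 188.6 × 714 / 8.863 = 15194 m.
Invert the barometric formula: z = H ln(P₀/P).
P₀/P = 9040/7030 = 1.2859; ln(1.2859) = 0.25146.
z = 15194 × 0.25146 = 3820.7 m.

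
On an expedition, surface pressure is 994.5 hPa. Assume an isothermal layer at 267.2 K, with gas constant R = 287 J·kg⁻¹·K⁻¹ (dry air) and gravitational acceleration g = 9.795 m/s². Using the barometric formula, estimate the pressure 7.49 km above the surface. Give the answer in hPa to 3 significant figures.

Scale height: H = RT/g = 287 × 267.2 / 9.795 = 7829.1 m.
Barometric formula: P = P₀ exp(−z/H).
z/H = 7490.0/7829.1 = 0.95669; exp(−0.95669) = 0.38416.
P = 994.5 × 0.38416 = 382.05 hPa.

P ≈ 382 hPa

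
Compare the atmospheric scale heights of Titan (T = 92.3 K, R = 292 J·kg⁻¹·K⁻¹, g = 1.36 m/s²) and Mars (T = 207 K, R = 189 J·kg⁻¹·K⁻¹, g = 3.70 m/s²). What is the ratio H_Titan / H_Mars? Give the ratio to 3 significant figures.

H = RT/g for each body.
H_Titan = 292 × 92.3 / 1.36 = 19817 m.
H_Mars = 189 × 207 / 3.70 = 10574 m.
H_Titan/H_Mars = 19817/10574 = 1.8741.

H_Titan/H_Mars ≈ 1.87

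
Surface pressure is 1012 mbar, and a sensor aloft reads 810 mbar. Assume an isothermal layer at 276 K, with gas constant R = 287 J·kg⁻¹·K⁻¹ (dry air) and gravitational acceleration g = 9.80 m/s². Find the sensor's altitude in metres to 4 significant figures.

z ≈ 1800 m

Scale height: H = RT/g = 287 × 276 / 9.80 = 8082.9 m.
Invert the barometric formula: z = H ln(P₀/P).
P₀/P = 1012/810 = 1.2494; ln(1.2494) = 0.22266.
z = 8082.9 × 0.22266 = 1799.7 m.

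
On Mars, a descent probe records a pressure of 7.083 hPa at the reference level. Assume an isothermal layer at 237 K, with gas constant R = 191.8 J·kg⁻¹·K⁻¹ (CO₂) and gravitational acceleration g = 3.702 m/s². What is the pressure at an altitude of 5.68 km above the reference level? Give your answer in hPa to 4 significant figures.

Scale height: H = RT/g = 191.8 × 237 / 3.702 = 12279 m.
Barometric formula: P = P₀ exp(−z/H).
z/H = 5680.0/12279 = 0.46258; exp(−0.46258) = 0.62966.
P = 7.083 × 0.62966 = 4.4599 hPa.

P ≈ 4.460 hPa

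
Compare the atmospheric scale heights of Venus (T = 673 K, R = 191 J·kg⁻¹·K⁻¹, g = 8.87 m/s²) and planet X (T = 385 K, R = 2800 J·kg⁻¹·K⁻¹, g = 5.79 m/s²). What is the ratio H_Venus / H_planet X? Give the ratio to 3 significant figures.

H = RT/g for each body.
H_Venus = 191 × 673 / 8.87 = 14492 m.
H_planet X = 2800 × 385 / 5.79 = 186180 m.
H_Venus/H_planet X = 14492/186180 = 0.077839.

H_Venus/H_planet X ≈ 0.0778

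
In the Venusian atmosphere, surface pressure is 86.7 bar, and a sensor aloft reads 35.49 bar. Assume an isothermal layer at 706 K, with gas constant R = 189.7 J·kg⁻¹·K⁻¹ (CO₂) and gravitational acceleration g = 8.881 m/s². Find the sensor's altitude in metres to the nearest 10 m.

z ≈ 13470 m

Scale height: H = RT/g = 189.7 × 706 / 8.881 = 15080 m.
Invert the barometric formula: z = H ln(P₀/P).
P₀/P = 86.7/35.49 = 2.4429; ln(2.4429) = 0.89319.
z = 15080 × 0.89319 = 13469 m.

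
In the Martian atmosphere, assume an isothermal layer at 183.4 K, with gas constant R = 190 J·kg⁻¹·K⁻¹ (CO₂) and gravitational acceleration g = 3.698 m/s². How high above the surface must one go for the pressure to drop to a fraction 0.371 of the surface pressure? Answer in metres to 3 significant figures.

Scale height: H = RT/g = 190 × 183.4 / 3.698 = 9422.9 m.
Set P/P₀ = exp(−z/H) = 0.371, so z = −H ln(0.371).
−ln(0.371) = 0.99155; z = 9422.9 × 0.99155 = 9343.3 m.

z ≈ 9340 m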